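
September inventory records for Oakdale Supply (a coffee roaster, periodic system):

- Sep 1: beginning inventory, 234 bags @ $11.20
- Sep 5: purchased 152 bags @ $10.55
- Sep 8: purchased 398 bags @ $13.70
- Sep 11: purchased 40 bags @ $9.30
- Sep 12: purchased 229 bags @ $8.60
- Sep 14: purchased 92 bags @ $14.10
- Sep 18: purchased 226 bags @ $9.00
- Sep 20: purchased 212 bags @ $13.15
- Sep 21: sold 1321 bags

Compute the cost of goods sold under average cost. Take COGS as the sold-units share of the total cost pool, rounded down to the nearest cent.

Sep 21, sell 1321: 1321/1583 × $18,137.40 → $15,135.50
Ending inventory (cost pool remaining) = $3,001.90

COGS = $15,135.50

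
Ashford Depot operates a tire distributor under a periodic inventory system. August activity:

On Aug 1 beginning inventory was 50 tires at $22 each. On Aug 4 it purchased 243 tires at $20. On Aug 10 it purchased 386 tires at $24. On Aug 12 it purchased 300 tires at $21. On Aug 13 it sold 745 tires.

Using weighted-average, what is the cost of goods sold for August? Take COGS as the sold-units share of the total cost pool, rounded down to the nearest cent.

COGS = $16,379.34

Aug 13, sell 745: 745/979 × $21,524.00 → $16,379.34
Ending inventory (cost pool remaining) = $5,144.66
Check: goods available $21,524.00 = COGS $16,379.34 + ending $5,144.66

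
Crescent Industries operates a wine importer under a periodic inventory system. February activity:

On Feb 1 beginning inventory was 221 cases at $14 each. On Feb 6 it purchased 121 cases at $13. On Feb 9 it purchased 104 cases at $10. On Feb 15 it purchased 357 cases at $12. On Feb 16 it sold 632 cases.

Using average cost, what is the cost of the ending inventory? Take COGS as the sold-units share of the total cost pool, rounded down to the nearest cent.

Feb 16, sell 632: 632/803 × $9,991.00 → $7,863.40
Ending inventory (cost pool remaining) = $2,127.60
Check: goods available $9,991.00 = COGS $7,863.40 + ending $2,127.60

Ending inventory = $2,127.60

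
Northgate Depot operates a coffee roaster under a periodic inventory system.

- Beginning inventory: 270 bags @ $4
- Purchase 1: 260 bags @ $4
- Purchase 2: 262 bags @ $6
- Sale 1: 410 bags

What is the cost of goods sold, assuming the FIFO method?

COGS = $1,640

Sale 1 (410) [FIFO — oldest first]: 270 @ $4 + 140 @ $4 = $1,640
Ending inventory: 120 @ $4 + 262 @ $6 = $2,052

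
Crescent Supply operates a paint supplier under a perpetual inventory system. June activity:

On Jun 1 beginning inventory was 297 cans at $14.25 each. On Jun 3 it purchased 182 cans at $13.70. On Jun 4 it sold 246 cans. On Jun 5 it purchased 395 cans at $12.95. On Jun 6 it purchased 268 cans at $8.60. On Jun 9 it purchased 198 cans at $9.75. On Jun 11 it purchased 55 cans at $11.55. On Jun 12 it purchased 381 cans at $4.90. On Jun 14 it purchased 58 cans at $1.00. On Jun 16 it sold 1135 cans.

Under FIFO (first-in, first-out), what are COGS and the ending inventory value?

COGS = $16,549.75; ending inventory = $2,086.60

Jun 4, 246 sold [FIFO — oldest first]: 246 @ $14.25 = $3,505.50
Jun 16, 1135 sold [FIFO — oldest first]: 51 @ $14.25 + 182 @ $13.70 + 395 @ $12.95 + 268 @ $8.60 + 198 @ $9.75 + 41 @ $11.55 = $13,044.25
Total COGS = $3,505.50 + $13,044.25 = $16,549.75
Ending inventory: 14 @ $11.55 + 381 @ $4.90 + 58 @ $1.00 = $2,086.60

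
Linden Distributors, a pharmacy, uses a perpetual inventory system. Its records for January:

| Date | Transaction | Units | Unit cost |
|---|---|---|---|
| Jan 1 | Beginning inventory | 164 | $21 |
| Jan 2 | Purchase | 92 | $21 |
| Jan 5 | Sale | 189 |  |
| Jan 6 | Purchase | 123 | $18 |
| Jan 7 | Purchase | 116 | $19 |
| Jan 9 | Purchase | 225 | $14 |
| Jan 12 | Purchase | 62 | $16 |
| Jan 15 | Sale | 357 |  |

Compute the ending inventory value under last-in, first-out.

Jan 5, 189 sold [LIFO — newest first]: 92 @ $21 + 97 @ $21 = $3,969
Jan 15, 357 sold [LIFO — newest first]: 62 @ $16 + 225 @ $14 + 70 @ $19 = $5,472
Total COGS = $3,969 + $5,472 = $9,441
Ending inventory: 67 @ $21 + 123 @ $18 + 46 @ $19 = $4,495
Check: goods available $13,936 = COGS $9,441 + ending $4,495

Ending inventory = $4,495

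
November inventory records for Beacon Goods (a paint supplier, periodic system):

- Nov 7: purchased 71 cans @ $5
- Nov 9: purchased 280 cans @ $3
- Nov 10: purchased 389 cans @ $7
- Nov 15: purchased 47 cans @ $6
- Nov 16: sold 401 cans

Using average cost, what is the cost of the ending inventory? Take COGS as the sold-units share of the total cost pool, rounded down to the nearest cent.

Ending inventory = $2,059.98

Nov 16, sell 401: 401/787 × $4,200.00 → $2,140.02
Ending inventory (cost pool remaining) = $2,059.98
Check: goods available $4,200.00 = COGS $2,140.02 + ending $2,059.98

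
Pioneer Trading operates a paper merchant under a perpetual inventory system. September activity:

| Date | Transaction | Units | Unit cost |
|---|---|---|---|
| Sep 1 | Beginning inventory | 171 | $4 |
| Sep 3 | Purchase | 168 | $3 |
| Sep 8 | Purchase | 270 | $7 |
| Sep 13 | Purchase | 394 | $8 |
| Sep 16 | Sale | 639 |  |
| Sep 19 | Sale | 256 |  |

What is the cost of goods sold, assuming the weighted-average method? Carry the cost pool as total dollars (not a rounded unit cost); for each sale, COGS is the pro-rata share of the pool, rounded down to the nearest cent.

After Sep 1: 171 on hand, pool $684.00 (≈ $4.0000 each)
After Sep 3: 339 on hand, pool $1,188.00 (≈ $3.5044 each)
After Sep 8: 609 on hand, pool $3,078.00 (≈ $5.0542 each)
After Sep 13: 1003 on hand, pool $6,230.00 (≈ $6.2114 each)
Sep 16, sell 639: 639/1003 × $6,230.00 → $3,969.06
Sep 19, sell 256: 256/364 × $2,260.94 → $1,590.11
Total COGS = $3,969.06 + $1,590.11 = $5,559.17
Ending inventory (cost pool remaining) = $670.83

COGS = $5,559.17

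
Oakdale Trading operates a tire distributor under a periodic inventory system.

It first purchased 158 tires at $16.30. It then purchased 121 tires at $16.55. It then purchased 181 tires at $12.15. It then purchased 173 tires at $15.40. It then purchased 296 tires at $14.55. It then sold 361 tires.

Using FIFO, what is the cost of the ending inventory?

Sale 1 (361) [FIFO — oldest first]: 158 @ $16.30 + 121 @ $16.55 + 82 @ $12.15 = $5,574.25
Ending inventory: 99 @ $12.15 + 173 @ $15.40 + 296 @ $14.55 = $8,173.85

Ending inventory = $8,173.85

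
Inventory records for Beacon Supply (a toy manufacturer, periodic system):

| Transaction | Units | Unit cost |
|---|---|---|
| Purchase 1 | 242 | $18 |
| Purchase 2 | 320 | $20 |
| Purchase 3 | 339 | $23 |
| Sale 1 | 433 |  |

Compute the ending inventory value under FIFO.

Sale 1 (433) [FIFO — oldest first]: 242 @ $18 + 191 @ $20 = $8,176
Ending inventory: 129 @ $20 + 339 @ $23 = $10,377

Ending inventory = $10,377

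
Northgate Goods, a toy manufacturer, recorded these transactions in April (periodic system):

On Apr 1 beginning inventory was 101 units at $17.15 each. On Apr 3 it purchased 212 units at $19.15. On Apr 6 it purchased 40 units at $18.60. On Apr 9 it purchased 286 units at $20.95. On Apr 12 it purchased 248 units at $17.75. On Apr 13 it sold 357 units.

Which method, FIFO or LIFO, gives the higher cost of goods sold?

FIFO COGS: 101 @ $17.15 + 212 @ $19.15 + 40 @ $18.60 + 4 @ $20.95 = $6,619.75
LIFO COGS: 248 @ $17.75 + 109 @ $20.95 = $6,685.55

LIFO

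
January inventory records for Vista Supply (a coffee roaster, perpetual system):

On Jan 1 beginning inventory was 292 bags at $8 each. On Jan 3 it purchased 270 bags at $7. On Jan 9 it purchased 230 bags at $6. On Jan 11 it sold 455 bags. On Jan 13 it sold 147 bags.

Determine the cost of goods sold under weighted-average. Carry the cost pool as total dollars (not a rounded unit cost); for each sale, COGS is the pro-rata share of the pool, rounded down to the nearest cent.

After Jan 1: 292 on hand, pool $2,336.00 (≈ $8.0000 each)
After Jan 3: 562 on hand, pool $4,226.00 (≈ $7.5196 each)
After Jan 9: 792 on hand, pool $5,606.00 (≈ $7.0783 each)
Jan 11, sell 455: 455/792 × $5,606.00 → $3,220.61
Jan 13, sell 147: 147/337 × $2,385.39 → $1,040.51
Total COGS = $3,220.61 + $1,040.51 = $4,261.12
Ending inventory (cost pool remaining) = $1,344.88

COGS = $4,261.12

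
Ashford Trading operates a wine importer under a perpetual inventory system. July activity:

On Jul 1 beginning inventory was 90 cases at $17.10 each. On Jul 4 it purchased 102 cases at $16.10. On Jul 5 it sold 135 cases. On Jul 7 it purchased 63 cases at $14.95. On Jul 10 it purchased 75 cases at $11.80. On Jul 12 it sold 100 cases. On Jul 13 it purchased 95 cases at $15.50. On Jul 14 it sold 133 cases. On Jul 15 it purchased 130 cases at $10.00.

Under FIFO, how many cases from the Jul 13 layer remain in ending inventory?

57

Jul 5, 135 sold [FIFO — oldest first]: 90 @ $17.10 + 45 @ $16.10 = $2,263.50
Jul 12, 100 sold [FIFO — oldest first]: 57 @ $16.10 + 43 @ $14.95 = $1,560.55
Jul 14, 133 sold [FIFO — oldest first]: 20 @ $14.95 + 75 @ $11.80 + 38 @ $15.50 = $1,773.00
Total COGS = $2,263.50 + $1,560.55 + $1,773.00 = $5,597.05
Ending inventory: 57 @ $15.50 + 130 @ $10.00 = $2,183.50
Check: goods available $7,780.55 = COGS $5,597.05 + ending $2,183.50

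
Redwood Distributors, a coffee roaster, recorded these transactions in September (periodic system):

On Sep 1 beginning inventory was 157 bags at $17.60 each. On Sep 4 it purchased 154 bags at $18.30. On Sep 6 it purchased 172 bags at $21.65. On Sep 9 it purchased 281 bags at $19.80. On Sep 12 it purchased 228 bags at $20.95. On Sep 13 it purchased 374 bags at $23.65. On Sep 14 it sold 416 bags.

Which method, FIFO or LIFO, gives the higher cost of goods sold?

LIFO

FIFO COGS: 157 @ $17.60 + 154 @ $18.30 + 105 @ $21.65 = $7,854.65
LIFO COGS: 374 @ $23.65 + 42 @ $20.95 = $9,725.00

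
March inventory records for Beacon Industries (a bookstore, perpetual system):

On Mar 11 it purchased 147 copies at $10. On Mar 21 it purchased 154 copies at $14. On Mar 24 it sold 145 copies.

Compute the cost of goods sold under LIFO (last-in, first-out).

COGS = $2,030

Mar 24, 145 sold [LIFO — newest first]: 145 @ $14 = $2,030
Ending inventory: 147 @ $10 + 9 @ $14 = $1,596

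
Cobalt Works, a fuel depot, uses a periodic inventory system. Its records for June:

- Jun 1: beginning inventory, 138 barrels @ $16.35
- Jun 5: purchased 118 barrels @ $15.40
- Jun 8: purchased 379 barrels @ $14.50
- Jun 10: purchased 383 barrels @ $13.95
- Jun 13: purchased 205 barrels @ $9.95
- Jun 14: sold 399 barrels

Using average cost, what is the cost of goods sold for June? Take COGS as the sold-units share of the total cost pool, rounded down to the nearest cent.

COGS = $5,530.40

Jun 14, sell 399: 399/1223 × $16,951.60 → $5,530.40
Ending inventory (cost pool remaining) = $11,421.20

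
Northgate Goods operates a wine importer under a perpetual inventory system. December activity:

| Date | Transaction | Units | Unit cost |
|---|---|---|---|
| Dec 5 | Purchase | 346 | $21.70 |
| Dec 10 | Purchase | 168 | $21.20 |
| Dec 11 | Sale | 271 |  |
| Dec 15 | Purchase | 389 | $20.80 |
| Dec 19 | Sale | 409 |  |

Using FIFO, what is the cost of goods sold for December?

COGS = $14,522.60

Dec 11, 271 sold [FIFO — oldest first]: 271 @ $21.70 = $5,880.70
Dec 19, 409 sold [FIFO — oldest first]: 75 @ $21.70 + 168 @ $21.20 + 166 @ $20.80 = $8,641.90
Total COGS = $5,880.70 + $8,641.90 = $14,522.60
Ending inventory: 223 @ $20.80 = $4,638.40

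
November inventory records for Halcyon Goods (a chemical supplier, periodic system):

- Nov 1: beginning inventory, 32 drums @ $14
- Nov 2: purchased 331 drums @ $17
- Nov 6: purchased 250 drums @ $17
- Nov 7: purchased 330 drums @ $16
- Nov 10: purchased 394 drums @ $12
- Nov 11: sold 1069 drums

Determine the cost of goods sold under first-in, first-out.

COGS = $17,117

Nov 11, 1069 sold [FIFO — oldest first]: 32 @ $14 + 331 @ $17 + 250 @ $17 + 330 @ $16 + 126 @ $12 = $17,117
Ending inventory: 268 @ $12 = $3,216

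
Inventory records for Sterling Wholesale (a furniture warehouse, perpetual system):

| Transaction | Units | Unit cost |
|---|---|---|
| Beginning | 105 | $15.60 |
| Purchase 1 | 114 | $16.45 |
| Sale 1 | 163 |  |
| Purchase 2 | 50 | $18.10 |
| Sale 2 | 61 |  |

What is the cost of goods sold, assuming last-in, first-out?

Sale 1 (163) [LIFO — newest first]: 114 @ $16.45 + 49 @ $15.60 = $2,639.70
Sale 2 (61) [LIFO — newest first]: 50 @ $18.10 + 11 @ $15.60 = $1,076.60
Total COGS = $2,639.70 + $1,076.60 = $3,716.30
Ending inventory: 45 @ $15.60 = $702.00
Check: goods available $4,418.30 = COGS $3,716.30 + ending $702.00

COGS = $3,716.30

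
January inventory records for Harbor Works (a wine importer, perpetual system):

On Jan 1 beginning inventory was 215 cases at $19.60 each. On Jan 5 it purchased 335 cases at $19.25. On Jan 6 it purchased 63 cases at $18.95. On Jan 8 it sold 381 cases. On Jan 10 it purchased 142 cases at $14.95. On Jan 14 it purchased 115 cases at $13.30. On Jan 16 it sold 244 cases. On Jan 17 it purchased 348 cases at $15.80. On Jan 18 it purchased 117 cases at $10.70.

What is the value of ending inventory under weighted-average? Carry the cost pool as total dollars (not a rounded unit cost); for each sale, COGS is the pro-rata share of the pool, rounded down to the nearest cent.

After Jan 1: 215 on hand, pool $4,214.00 (≈ $19.6000 each)
After Jan 5: 550 on hand, pool $10,662.75 (≈ $19.3868 each)
After Jan 6: 613 on hand, pool $11,856.60 (≈ $19.3419 each)
Jan 8, sell 381: 381/613 × $11,856.60 → $7,369.27
After Jan 10: 374 on hand, pool $6,610.23 (≈ $17.6744 each)
After Jan 14: 489 on hand, pool $8,139.73 (≈ $16.6457 each)
Jan 16, sell 244: 244/489 × $8,139.73 → $4,061.54
After Jan 17: 593 on hand, pool $9,576.59 (≈ $16.1494 each)
After Jan 18: 710 on hand, pool $10,828.49 (≈ $15.2514 each)
Total COGS = $7,369.27 + $4,061.54 = $11,430.81
Ending inventory (cost pool remaining) = $10,828.49
Check: goods available $22,259.30 = COGS $11,430.81 + ending $10,828.49

Ending inventory = $10,828.49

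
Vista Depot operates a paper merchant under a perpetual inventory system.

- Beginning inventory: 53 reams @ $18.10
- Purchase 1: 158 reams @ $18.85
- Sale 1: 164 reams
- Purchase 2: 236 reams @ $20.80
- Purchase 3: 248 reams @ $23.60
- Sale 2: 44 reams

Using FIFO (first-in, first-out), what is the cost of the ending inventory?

Ending inventory = $10,818.15

Sale 1 (164) [FIFO — oldest first]: 53 @ $18.10 + 111 @ $18.85 = $3,051.65
Sale 2 (44) [FIFO — oldest first]: 44 @ $18.85 = $829.40
Total COGS = $3,051.65 + $829.40 = $3,881.05
Ending inventory: 3 @ $18.85 + 236 @ $20.80 + 248 @ $23.60 = $10,818.15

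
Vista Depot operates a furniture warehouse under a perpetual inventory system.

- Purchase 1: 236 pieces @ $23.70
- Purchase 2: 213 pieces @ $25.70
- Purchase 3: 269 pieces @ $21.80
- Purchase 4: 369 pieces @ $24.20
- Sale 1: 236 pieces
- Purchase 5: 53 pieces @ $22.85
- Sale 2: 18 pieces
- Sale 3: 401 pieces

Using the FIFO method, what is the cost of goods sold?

Sale 1 (236) [FIFO — oldest first]: 236 @ $23.70 = $5,593.20
Sale 2 (18) [FIFO — oldest first]: 18 @ $25.70 = $462.60
Sale 3 (401) [FIFO — oldest first]: 195 @ $25.70 + 206 @ $21.80 = $9,502.30
Total COGS = $5,593.20 + $462.60 + $9,502.30 = $15,558.10
Ending inventory: 63 @ $21.80 + 369 @ $24.20 + 53 @ $22.85 = $11,514.25

COGS = $15,558.10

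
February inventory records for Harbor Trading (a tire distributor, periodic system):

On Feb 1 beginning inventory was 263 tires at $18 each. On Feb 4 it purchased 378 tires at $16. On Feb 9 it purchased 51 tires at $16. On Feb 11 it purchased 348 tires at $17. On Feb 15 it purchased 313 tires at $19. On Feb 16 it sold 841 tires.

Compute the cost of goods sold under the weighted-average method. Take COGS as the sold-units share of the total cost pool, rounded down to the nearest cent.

COGS = $14,582.92

Feb 16, sell 841: 841/1353 × $23,461.00 → $14,582.92
Ending inventory (cost pool remaining) = $8,878.08
Check: goods available $23,461.00 = COGS $14,582.92 + ending $8,878.08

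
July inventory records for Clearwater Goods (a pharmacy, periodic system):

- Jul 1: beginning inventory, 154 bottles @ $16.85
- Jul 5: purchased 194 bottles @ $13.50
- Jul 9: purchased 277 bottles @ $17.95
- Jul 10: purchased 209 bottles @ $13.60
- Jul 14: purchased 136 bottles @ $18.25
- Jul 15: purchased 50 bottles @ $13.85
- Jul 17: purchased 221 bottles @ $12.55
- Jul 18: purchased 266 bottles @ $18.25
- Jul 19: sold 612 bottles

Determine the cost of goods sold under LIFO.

Jul 19, 612 sold [LIFO — newest first]: 266 @ $18.25 + 221 @ $12.55 + 50 @ $13.85 + 75 @ $18.25 = $9,689.30
Ending inventory: 154 @ $16.85 + 194 @ $13.50 + 277 @ $17.95 + 209 @ $13.60 + 61 @ $18.25 = $14,141.70

COGS = $9,689.30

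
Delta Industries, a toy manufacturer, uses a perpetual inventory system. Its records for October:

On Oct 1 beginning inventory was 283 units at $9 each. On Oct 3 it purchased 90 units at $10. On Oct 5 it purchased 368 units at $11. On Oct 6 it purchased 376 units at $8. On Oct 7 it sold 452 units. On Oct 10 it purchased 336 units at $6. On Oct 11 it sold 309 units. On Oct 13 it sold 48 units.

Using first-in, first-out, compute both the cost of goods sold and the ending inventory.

COGS = $8,039; ending inventory = $4,480

Oct 7, 452 sold [FIFO — oldest first]: 283 @ $9 + 90 @ $10 + 79 @ $11 = $4,316
Oct 11, 309 sold [FIFO — oldest first]: 289 @ $11 + 20 @ $8 = $3,339
Oct 13, 48 sold [FIFO — oldest first]: 48 @ $8 = $384
Total COGS = $4,316 + $3,339 + $384 = $8,039
Ending inventory: 308 @ $8 + 336 @ $6 = $4,480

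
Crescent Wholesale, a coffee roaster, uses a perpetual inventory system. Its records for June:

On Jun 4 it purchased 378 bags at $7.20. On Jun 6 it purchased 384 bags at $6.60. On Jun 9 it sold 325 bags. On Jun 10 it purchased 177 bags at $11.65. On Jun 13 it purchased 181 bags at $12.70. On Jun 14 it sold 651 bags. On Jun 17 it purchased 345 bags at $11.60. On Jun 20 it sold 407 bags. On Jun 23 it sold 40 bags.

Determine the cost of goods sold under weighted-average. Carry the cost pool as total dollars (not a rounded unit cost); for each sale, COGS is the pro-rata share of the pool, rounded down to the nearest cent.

COGS = $13,160.27

After Jun 4: 378 on hand, pool $2,721.60 (≈ $7.2000 each)
After Jun 6: 762 on hand, pool $5,256.00 (≈ $6.8976 each)
Jun 9, sell 325: 325/762 × $5,256.00 → $2,241.73
After Jun 10: 614 on hand, pool $5,076.32 (≈ $8.2676 each)
After Jun 13: 795 on hand, pool $7,375.02 (≈ $9.2768 each)
Jun 14, sell 651: 651/795 × $7,375.02 → $6,039.16
After Jun 17: 489 on hand, pool $5,337.86 (≈ $10.9159 each)
Jun 20, sell 407: 407/489 × $5,337.86 → $4,442.75
Jun 23, sell 40: 40/82 × $895.11 → $436.63
Total COGS = $2,241.73 + $6,039.16 + $4,442.75 + $436.63 = $13,160.27
Ending inventory (cost pool remaining) = $458.48
Check: goods available $13,618.75 = COGS $13,160.27 + ending $458.48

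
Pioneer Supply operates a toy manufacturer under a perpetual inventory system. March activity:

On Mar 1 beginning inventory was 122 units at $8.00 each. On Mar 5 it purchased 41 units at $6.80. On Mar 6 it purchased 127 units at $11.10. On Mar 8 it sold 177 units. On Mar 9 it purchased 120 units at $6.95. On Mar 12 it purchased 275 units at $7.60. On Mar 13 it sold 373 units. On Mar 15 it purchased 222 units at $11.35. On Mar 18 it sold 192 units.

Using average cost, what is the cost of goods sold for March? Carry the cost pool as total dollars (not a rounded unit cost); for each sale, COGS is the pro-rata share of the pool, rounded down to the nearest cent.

COGS = $6,456.97

After Mar 1: 122 on hand, pool $976.00 (≈ $8.0000 each)
After Mar 5: 163 on hand, pool $1,254.80 (≈ $7.6982 each)
After Mar 6: 290 on hand, pool $2,664.50 (≈ $9.1879 each)
Mar 8, sell 177: 177/290 × $2,664.50 → $1,626.26
After Mar 9: 233 on hand, pool $1,872.24 (≈ $8.0354 each)
After Mar 12: 508 on hand, pool $3,962.24 (≈ $7.7997 each)
Mar 13, sell 373: 373/508 × $3,962.24 → $2,909.28
After Mar 15: 357 on hand, pool $3,572.66 (≈ $10.0075 each)
Mar 18, sell 192: 192/357 × $3,572.66 → $1,921.43
Total COGS = $1,626.26 + $2,909.28 + $1,921.43 = $6,456.97
Ending inventory (cost pool remaining) = $1,651.23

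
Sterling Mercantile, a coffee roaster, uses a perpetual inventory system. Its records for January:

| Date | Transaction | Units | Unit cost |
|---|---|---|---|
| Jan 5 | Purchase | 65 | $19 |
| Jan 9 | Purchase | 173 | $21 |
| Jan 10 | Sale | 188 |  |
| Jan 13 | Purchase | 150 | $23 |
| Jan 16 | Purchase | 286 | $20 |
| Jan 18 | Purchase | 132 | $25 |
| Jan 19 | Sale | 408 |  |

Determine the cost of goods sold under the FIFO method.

Jan 10, 188 sold [FIFO — oldest first]: 65 @ $19 + 123 @ $21 = $3,818
Jan 19, 408 sold [FIFO — oldest first]: 50 @ $21 + 150 @ $23 + 208 @ $20 = $8,660
Total COGS = $3,818 + $8,660 = $12,478
Ending inventory: 78 @ $20 + 132 @ $25 = $4,860
Check: goods available $17,338 = COGS $12,478 + ending $4,860

COGS = $12,478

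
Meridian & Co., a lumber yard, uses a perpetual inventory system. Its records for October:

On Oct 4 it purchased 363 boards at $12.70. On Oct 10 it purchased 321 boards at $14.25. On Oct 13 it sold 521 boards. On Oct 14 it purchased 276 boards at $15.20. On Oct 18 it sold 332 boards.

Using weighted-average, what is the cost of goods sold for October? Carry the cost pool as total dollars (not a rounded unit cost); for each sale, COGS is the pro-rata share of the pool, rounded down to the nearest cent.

After Oct 4: 363 on hand, pool $4,610.10 (≈ $12.7000 each)
After Oct 10: 684 on hand, pool $9,184.35 (≈ $13.4274 each)
Oct 13, sell 521: 521/684 × $9,184.35 → $6,995.68
After Oct 14: 439 on hand, pool $6,383.87 (≈ $14.5418 each)
Oct 18, sell 332: 332/439 × $6,383.87 → $4,827.89
Total COGS = $6,995.68 + $4,827.89 = $11,823.57
Ending inventory (cost pool remaining) = $1,555.98

COGS = $11,823.57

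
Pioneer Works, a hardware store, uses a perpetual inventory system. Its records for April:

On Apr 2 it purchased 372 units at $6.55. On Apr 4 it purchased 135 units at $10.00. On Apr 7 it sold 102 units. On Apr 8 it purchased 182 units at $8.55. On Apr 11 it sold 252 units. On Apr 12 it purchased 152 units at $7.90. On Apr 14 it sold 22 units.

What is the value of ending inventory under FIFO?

Apr 7, 102 sold [FIFO — oldest first]: 102 @ $6.55 = $668.10
Apr 11, 252 sold [FIFO — oldest first]: 252 @ $6.55 = $1,650.60
Apr 14, 22 sold [FIFO — oldest first]: 18 @ $6.55 + 4 @ $10.00 = $157.90
Total COGS = $668.10 + $1,650.60 + $157.90 = $2,476.60
Ending inventory: 131 @ $10.00 + 182 @ $8.55 + 152 @ $7.90 = $4,066.90

Ending inventory = $4,066.90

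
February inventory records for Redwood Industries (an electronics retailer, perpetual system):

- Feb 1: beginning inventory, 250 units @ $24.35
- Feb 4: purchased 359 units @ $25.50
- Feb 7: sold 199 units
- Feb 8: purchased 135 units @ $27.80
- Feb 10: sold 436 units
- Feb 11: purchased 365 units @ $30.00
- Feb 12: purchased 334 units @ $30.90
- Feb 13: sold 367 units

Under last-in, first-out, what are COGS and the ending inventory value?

COGS = $27,651.45; ending inventory = $12,614.15

Feb 7, 199 sold [LIFO — newest first]: 199 @ $25.50 = $5,074.50
Feb 10, 436 sold [LIFO — newest first]: 135 @ $27.80 + 160 @ $25.50 + 141 @ $24.35 = $11,266.35
Feb 13, 367 sold [LIFO — newest first]: 334 @ $30.90 + 33 @ $30.00 = $11,310.60
Total COGS = $5,074.50 + $11,266.35 + $11,310.60 = $27,651.45
Ending inventory: 109 @ $24.35 + 332 @ $30.00 = $12,614.15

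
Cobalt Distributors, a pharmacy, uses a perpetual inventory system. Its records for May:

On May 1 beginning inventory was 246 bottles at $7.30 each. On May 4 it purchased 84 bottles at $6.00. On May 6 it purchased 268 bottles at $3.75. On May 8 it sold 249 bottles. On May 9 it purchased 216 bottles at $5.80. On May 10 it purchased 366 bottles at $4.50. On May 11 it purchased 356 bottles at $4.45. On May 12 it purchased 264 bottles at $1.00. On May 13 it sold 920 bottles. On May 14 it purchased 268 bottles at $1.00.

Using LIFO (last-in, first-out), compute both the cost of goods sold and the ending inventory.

COGS = $4,131.95; ending inventory = $4,188.85

May 8, 249 sold [LIFO — newest first]: 249 @ $3.75 = $933.75
May 13, 920 sold [LIFO — newest first]: 264 @ $1.00 + 356 @ $4.45 + 300 @ $4.50 = $3,198.20
Total COGS = $933.75 + $3,198.20 = $4,131.95
Ending inventory: 246 @ $7.30 + 84 @ $6.00 + 19 @ $3.75 + 216 @ $5.80 + 66 @ $4.50 + 268 @ $1.00 = $4,188.85
Check: goods available $8,320.80 = COGS $4,131.95 + ending $4,188.85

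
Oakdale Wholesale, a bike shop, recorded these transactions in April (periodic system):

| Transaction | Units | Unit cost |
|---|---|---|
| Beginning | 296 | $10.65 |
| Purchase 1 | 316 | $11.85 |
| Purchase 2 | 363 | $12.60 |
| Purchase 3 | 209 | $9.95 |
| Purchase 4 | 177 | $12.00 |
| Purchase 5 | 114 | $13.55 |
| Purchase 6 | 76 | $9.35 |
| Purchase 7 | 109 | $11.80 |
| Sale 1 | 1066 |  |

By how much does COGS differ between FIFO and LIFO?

FIFO COGS: 296 @ $10.65 + 316 @ $11.85 + 363 @ $12.60 + 91 @ $9.95 = $12,376.25
LIFO COGS: 109 @ $11.80 + 76 @ $9.35 + 114 @ $13.55 + 177 @ $12.00 + 209 @ $9.95 + 363 @ $12.60 + 18 @ $11.85 = $12,532.15
Difference = |$12,376.25 − $12,532.15| = $155.90

$155.90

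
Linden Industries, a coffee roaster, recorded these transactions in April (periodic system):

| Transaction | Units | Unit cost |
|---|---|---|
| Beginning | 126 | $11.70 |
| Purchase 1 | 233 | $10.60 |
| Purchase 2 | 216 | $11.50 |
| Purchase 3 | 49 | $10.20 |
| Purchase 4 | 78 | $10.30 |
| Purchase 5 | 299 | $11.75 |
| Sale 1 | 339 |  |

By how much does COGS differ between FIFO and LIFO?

FIFO COGS: 126 @ $11.70 + 213 @ $10.60 = $3,732.00
LIFO COGS: 299 @ $11.75 + 40 @ $10.30 = $3,925.25
Difference = |$3,732.00 − $3,925.25| = $193.25

$193.25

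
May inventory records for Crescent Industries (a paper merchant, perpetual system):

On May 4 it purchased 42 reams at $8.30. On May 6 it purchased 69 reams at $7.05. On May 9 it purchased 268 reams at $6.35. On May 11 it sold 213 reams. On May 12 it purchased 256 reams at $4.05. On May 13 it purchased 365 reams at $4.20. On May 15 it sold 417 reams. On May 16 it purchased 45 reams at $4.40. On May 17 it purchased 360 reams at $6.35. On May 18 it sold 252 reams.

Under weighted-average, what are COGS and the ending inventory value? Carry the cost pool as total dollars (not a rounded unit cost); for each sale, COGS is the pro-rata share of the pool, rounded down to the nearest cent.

After May 4: 42 on hand, pool $348.60 (≈ $8.3000 each)
After May 6: 111 on hand, pool $835.05 (≈ $7.5230 each)
After May 9: 379 on hand, pool $2,536.85 (≈ $6.6935 each)
May 11, sell 213: 213/379 × $2,536.85 → $1,425.72
After May 12: 422 on hand, pool $2,147.93 (≈ $5.0899 each)
After May 13: 787 on hand, pool $3,680.93 (≈ $4.6772 each)
May 15, sell 417: 417/787 × $3,680.93 → $1,950.37
After May 16: 415 on hand, pool $1,928.56 (≈ $4.6471 each)
After May 17: 775 on hand, pool $4,214.56 (≈ $5.4381 each)
May 18, sell 252: 252/775 × $4,214.56 → $1,370.41
Total COGS = $1,425.72 + $1,950.37 + $1,370.41 = $4,746.50
Ending inventory (cost pool remaining) = $2,844.15
Check: goods available $7,590.65 = COGS $4,746.50 + ending $2,844.15

COGS = $4,746.50; ending inventory = $2,844.15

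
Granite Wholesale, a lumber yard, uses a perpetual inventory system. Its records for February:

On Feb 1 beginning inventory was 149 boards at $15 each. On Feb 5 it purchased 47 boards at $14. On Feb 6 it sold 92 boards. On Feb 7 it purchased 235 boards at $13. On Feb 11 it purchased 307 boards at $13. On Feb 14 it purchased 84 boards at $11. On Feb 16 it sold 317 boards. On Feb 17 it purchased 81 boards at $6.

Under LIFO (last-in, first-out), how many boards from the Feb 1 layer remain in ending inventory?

Feb 6, 92 sold [LIFO — newest first]: 47 @ $14 + 45 @ $15 = $1,333
Feb 16, 317 sold [LIFO — newest first]: 84 @ $11 + 233 @ $13 = $3,953
Total COGS = $1,333 + $3,953 = $5,286
Ending inventory: 104 @ $15 + 235 @ $13 + 74 @ $13 + 81 @ $6 = $6,063

104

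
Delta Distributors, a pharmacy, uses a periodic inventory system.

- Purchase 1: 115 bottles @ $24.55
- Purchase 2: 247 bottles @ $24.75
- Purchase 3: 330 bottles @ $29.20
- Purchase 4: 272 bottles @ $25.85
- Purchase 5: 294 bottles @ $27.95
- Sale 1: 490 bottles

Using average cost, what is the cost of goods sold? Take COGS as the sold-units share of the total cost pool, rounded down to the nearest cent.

Sale 1, sell 490: 490/1258 × $33,821.00 → $13,173.52
Ending inventory (cost pool remaining) = $20,647.48

COGS = $13,173.52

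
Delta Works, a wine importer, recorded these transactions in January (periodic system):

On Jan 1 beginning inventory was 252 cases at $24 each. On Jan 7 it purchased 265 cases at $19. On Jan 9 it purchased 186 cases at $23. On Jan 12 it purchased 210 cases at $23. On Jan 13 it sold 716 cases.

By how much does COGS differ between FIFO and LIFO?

$197

FIFO COGS: 252 @ $24 + 265 @ $19 + 186 @ $23 + 13 @ $23 = $15,660
LIFO COGS: 210 @ $23 + 186 @ $23 + 265 @ $19 + 55 @ $24 = $15,463
Difference = |$15,660 − $15,463| = $197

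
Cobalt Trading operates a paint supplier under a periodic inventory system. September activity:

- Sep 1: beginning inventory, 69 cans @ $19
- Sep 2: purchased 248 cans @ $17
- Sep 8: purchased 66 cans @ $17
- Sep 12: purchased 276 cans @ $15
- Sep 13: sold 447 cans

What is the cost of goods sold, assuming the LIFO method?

COGS = $7,047

Sep 13, 447 sold [LIFO — newest first]: 276 @ $15 + 66 @ $17 + 105 @ $17 = $7,047
Ending inventory: 69 @ $19 + 143 @ $17 = $3,742
Check: goods available $10,789 = COGS $7,047 + ending $3,742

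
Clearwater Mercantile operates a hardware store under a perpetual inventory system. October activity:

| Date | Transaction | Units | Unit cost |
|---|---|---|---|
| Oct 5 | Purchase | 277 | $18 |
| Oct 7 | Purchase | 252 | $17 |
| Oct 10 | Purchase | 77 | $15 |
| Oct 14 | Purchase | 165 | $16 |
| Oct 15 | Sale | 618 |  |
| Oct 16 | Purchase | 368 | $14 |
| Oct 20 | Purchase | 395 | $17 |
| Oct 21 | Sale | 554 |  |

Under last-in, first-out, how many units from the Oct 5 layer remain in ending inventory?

153

Oct 15, 618 sold [LIFO — newest first]: 165 @ $16 + 77 @ $15 + 252 @ $17 + 124 @ $18 = $10,311
Oct 21, 554 sold [LIFO — newest first]: 395 @ $17 + 159 @ $14 = $8,941
Total COGS = $10,311 + $8,941 = $19,252
Ending inventory: 153 @ $18 + 209 @ $14 = $5,680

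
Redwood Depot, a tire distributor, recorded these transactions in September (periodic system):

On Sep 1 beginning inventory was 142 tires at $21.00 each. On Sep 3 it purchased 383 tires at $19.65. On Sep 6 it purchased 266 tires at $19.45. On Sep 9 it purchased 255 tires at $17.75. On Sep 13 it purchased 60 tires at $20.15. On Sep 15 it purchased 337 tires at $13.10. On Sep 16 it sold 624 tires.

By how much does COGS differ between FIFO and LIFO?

$2,780.55

FIFO COGS: 142 @ $21.00 + 383 @ $19.65 + 99 @ $19.45 = $12,433.50
LIFO COGS: 337 @ $13.10 + 60 @ $20.15 + 227 @ $17.75 = $9,652.95
Difference = |$12,433.50 − $9,652.95| = $2,780.55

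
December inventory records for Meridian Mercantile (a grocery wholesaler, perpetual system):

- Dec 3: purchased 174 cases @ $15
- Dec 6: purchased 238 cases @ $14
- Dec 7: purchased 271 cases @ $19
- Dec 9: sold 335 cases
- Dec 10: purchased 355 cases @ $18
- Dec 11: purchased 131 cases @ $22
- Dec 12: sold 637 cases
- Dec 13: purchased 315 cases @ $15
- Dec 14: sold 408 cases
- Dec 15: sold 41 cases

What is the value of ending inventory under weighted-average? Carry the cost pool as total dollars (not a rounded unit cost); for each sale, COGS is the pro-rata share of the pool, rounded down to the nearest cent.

Ending inventory = $1,015.15

After Dec 3: 174 on hand, pool $2,610.00 (≈ $15.0000 each)
After Dec 6: 412 on hand, pool $5,942.00 (≈ $14.4223 each)
After Dec 7: 683 on hand, pool $11,091.00 (≈ $16.2387 each)
Dec 9, sell 335: 335/683 × $11,091.00 → $5,439.94
After Dec 10: 703 on hand, pool $12,041.06 (≈ $17.1281 each)
After Dec 11: 834 on hand, pool $14,923.06 (≈ $17.8934 each)
Dec 12, sell 637: 637/834 × $14,923.06 → $11,398.06
After Dec 13: 512 on hand, pool $8,250.00 (≈ $16.1133 each)
Dec 14, sell 408: 408/512 × $8,250.00 → $6,574.21
Dec 15, sell 41: 41/104 × $1,675.79 → $660.64
Total COGS = $5,439.94 + $11,398.06 + $6,574.21 + $660.64 = $24,072.85
Ending inventory (cost pool remaining) = $1,015.15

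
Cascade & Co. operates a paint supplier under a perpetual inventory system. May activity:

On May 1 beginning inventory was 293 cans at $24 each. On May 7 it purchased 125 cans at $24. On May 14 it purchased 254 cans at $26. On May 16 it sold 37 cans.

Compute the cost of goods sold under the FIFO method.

COGS = $888

May 16, 37 sold [FIFO — oldest first]: 37 @ $24 = $888
Ending inventory: 256 @ $24 + 125 @ $24 + 254 @ $26 = $15,748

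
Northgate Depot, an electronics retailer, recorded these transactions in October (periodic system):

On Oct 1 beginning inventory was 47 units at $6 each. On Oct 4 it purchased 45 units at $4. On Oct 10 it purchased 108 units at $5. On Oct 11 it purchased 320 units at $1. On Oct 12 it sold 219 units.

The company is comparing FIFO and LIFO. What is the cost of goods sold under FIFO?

COGS = $1,021

FIFO COGS: 47 @ $6 + 45 @ $4 + 108 @ $5 + 19 @ $1 = $1,021
LIFO COGS: 219 @ $1 = $219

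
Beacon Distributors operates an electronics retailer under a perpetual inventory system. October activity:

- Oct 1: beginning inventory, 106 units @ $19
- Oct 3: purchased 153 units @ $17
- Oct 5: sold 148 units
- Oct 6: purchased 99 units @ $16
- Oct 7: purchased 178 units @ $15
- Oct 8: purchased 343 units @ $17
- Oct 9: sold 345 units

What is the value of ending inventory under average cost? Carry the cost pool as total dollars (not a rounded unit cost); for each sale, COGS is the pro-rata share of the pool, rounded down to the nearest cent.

Ending inventory = $6,369.72

After Oct 1: 106 on hand, pool $2,014.00 (≈ $19.0000 each)
After Oct 3: 259 on hand, pool $4,615.00 (≈ $17.8185 each)
Oct 5, sell 148: 148/259 × $4,615.00 → $2,637.14
After Oct 6: 210 on hand, pool $3,561.86 (≈ $16.9612 each)
After Oct 7: 388 on hand, pool $6,231.86 (≈ $16.0615 each)
After Oct 8: 731 on hand, pool $12,062.86 (≈ $16.5019 each)
Oct 9, sell 345: 345/731 × $12,062.86 → $5,693.14
Total COGS = $2,637.14 + $5,693.14 = $8,330.28
Ending inventory (cost pool remaining) = $6,369.72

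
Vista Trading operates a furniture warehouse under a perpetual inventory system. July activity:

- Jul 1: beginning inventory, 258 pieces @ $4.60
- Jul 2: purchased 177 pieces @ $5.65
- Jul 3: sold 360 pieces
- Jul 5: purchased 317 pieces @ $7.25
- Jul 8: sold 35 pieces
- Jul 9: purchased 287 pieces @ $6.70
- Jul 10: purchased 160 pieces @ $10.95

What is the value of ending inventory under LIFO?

Ending inventory = $6,064.40

Jul 3, 360 sold [LIFO — newest first]: 177 @ $5.65 + 183 @ $4.60 = $1,841.85
Jul 8, 35 sold [LIFO — newest first]: 35 @ $7.25 = $253.75
Total COGS = $1,841.85 + $253.75 = $2,095.60
Ending inventory: 75 @ $4.60 + 282 @ $7.25 + 287 @ $6.70 + 160 @ $10.95 = $6,064.40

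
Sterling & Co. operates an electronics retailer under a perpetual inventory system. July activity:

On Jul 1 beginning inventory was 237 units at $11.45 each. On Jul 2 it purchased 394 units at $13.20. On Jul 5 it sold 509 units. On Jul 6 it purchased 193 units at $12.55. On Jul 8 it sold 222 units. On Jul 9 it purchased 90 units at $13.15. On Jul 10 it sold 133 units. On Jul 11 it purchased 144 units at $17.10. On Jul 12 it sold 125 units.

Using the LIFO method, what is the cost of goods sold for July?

COGS = $13,085.10

Jul 5, 509 sold [LIFO — newest first]: 394 @ $13.20 + 115 @ $11.45 = $6,517.55
Jul 8, 222 sold [LIFO — newest first]: 193 @ $12.55 + 29 @ $11.45 = $2,754.20
Jul 10, 133 sold [LIFO — newest first]: 90 @ $13.15 + 43 @ $11.45 = $1,675.85
Jul 12, 125 sold [LIFO — newest first]: 125 @ $17.10 = $2,137.50
Total COGS = $6,517.55 + $2,754.20 + $1,675.85 + $2,137.50 = $13,085.10
Ending inventory: 50 @ $11.45 + 19 @ $17.10 = $897.40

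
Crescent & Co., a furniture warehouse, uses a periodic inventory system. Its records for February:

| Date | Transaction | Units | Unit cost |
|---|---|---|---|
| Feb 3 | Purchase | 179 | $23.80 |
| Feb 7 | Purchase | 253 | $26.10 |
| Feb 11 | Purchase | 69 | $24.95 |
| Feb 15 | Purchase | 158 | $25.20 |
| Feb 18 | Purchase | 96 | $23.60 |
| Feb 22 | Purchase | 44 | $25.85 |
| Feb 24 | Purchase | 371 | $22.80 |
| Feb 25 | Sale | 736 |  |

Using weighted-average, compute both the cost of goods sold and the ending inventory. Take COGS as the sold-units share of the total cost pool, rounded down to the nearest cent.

COGS = $17,883.19; ending inventory = $10,545.26

Feb 25, sell 736: 736/1170 × $28,428.45 → $17,883.19
Ending inventory (cost pool remaining) = $10,545.26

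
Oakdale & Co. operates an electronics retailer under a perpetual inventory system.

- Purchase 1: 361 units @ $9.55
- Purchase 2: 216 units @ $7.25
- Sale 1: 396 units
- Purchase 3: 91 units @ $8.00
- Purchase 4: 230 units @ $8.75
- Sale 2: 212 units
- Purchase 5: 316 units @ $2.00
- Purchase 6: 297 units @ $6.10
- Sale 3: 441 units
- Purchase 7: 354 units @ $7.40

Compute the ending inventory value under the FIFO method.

Sale 1 (396) [FIFO — oldest first]: 361 @ $9.55 + 35 @ $7.25 = $3,701.30
Sale 2 (212) [FIFO — oldest first]: 181 @ $7.25 + 31 @ $8.00 = $1,560.25
Sale 3 (441) [FIFO — oldest first]: 60 @ $8.00 + 230 @ $8.75 + 151 @ $2.00 = $2,794.50
Total COGS = $3,701.30 + $1,560.25 + $2,794.50 = $8,056.05
Ending inventory: 165 @ $2.00 + 297 @ $6.10 + 354 @ $7.40 = $4,761.30

Ending inventory = $4,761.30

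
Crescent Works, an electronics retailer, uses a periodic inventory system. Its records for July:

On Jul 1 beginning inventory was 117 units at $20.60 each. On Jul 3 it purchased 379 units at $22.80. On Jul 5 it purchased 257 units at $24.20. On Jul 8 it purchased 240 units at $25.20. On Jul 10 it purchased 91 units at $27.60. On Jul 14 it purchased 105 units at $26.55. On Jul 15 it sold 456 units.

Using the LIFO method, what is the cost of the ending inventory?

Jul 15, 456 sold [LIFO — newest first]: 105 @ $26.55 + 91 @ $27.60 + 240 @ $25.20 + 20 @ $24.20 = $11,831.35
Ending inventory: 117 @ $20.60 + 379 @ $22.80 + 237 @ $24.20 = $16,786.80
Check: goods available $28,618.15 = COGS $11,831.35 + ending $16,786.80

Ending inventory = $16,786.80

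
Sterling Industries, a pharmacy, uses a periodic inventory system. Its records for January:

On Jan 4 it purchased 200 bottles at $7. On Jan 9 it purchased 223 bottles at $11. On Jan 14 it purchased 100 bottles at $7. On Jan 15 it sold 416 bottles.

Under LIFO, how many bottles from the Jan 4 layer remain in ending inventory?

107

Jan 15, 416 sold [LIFO — newest first]: 100 @ $7 + 223 @ $11 + 93 @ $7 = $3,804
Ending inventory: 107 @ $7 = $749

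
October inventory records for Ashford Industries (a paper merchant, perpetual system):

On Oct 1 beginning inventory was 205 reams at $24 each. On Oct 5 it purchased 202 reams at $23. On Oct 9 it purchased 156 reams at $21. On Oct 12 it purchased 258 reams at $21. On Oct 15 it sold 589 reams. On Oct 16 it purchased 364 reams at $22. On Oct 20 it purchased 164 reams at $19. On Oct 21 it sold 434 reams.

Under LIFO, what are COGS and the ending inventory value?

COGS = $21,775; ending inventory = $7,609

Oct 15, 589 sold [LIFO — newest first]: 258 @ $21 + 156 @ $21 + 175 @ $23 = $12,719
Oct 21, 434 sold [LIFO — newest first]: 164 @ $19 + 270 @ $22 = $9,056
Total COGS = $12,719 + $9,056 = $21,775
Ending inventory: 205 @ $24 + 27 @ $23 + 94 @ $22 = $7,609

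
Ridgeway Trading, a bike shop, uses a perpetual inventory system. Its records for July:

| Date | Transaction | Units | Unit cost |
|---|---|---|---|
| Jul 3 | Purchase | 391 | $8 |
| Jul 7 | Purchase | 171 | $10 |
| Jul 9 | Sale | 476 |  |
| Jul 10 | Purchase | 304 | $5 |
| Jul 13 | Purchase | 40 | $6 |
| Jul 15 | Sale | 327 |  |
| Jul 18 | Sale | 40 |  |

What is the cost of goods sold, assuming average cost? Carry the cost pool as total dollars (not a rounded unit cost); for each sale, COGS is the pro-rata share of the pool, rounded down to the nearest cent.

COGS = $6,231.67

After Jul 3: 391 on hand, pool $3,128.00 (≈ $8.0000 each)
After Jul 7: 562 on hand, pool $4,838.00 (≈ $8.6085 each)
Jul 9, sell 476: 476/562 × $4,838.00 → $4,097.66
After Jul 10: 390 on hand, pool $2,260.34 (≈ $5.7957 each)
After Jul 13: 430 on hand, pool $2,500.34 (≈ $5.8147 each)
Jul 15, sell 327: 327/430 × $2,500.34 → $1,901.42
Jul 18, sell 40: 40/103 × $598.92 → $232.59
Total COGS = $4,097.66 + $1,901.42 + $232.59 = $6,231.67
Ending inventory (cost pool remaining) = $366.33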